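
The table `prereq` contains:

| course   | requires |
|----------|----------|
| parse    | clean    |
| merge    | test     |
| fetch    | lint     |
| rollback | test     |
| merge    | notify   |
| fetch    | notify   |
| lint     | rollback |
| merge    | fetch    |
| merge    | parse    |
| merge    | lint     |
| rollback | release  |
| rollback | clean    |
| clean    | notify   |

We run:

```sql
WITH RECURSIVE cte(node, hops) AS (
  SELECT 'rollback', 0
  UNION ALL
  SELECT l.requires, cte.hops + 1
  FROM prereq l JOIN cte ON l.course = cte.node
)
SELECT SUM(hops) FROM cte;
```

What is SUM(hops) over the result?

5

Base: (rollback, hops=0).
Iteration 1: edges from {rollback} -> (clean, hops=1), (release, hops=1), (test, hops=1).
Iteration 2: edges from {clean,release,test} -> (notify, hops=2).
Iteration 3: no outgoing edges from {notify}; recursion stops.
SUM(hops) = 0 + 1 + 1 + 1 + 2 = 5.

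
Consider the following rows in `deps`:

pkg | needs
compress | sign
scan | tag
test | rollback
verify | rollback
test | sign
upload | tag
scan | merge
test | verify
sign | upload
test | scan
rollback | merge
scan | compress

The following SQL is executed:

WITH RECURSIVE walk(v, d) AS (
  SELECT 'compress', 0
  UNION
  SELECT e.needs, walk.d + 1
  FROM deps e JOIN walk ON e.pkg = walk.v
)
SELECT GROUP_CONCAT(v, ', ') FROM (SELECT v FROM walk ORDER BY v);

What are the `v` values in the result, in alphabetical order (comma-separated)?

Base: (compress, d=0).
Iteration 1: edges from {compress} -> (sign, d=1).
Iteration 2: edges from {sign} -> (upload, d=2).
Iteration 3: edges from {upload} -> (tag, d=3).
Iteration 4: no outgoing edges from {tag}; recursion stops.

compress, sign, tag, upload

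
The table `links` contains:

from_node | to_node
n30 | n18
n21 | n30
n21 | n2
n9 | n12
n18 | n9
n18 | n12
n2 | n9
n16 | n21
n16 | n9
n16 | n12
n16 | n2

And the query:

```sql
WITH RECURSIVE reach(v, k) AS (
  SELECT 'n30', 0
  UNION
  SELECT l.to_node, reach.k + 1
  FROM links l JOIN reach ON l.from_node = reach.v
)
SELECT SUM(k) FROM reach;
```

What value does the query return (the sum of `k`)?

8

Base: (n30, k=0).
Iteration 1: edges from {n30} -> (n18, k=1).
Iteration 2: edges from {n18} -> (n12, k=2), (n9, k=2).
Iteration 3: edges from {n12,n9} -> (n12, k=3).
Iteration 4: no outgoing edges from {n12}; recursion stops.
SUM(k) = 0 + 1 + 2 + 2 + 3 = 8.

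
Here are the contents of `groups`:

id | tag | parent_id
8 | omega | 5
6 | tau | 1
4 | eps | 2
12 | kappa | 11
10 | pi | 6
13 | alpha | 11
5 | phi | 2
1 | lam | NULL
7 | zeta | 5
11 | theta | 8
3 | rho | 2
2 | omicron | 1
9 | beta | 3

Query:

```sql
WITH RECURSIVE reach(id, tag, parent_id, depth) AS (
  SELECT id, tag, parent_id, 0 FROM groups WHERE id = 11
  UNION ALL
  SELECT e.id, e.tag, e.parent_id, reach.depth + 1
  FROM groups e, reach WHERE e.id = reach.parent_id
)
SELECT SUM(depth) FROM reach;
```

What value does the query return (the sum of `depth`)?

10

Base: id=11 (theta), parent_id=8, depth 0.
Iteration 1: join on id=8 -> omega (id 8, parent_id=5, depth 1).
Iteration 2: join on id=5 -> phi (id 5, parent_id=2, depth 2).
Iteration 3: join on id=2 -> omicron (id 2, parent_id=1, depth 3).
Iteration 4: join on id=1 -> lam (id 1, parent_id=NULL, depth 4).
Iteration 5: parent_id is NULL; no match; recursion stops.
SUM(depth) = 0 + 1 + 2 + 3 + 4 = 10.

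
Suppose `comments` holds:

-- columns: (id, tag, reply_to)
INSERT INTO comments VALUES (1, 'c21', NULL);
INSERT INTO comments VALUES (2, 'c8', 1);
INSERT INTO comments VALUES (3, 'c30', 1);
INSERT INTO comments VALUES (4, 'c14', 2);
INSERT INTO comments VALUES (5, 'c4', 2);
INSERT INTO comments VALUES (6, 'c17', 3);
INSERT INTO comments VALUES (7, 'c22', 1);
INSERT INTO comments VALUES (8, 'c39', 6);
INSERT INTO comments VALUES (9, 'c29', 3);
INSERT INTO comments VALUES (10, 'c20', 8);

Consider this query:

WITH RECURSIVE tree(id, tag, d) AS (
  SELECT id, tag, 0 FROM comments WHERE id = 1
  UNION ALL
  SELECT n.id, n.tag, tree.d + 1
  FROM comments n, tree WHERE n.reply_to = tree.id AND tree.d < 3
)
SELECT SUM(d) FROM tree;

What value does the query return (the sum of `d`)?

Base: id=1 (c21) at d 0.
Iteration 1: rows with reply_to in {1} -> c8 (id 2, d 1), c30 (id 3, d 1), c22 (id 7, d 1).
Iteration 2: rows with reply_to in {2,3,7} -> c14 (id 4, d 2), c4 (id 5, d 2), c17 (id 6, d 2), c29 (id 9, d 2).
Iteration 3: rows with reply_to in {4,5,6,9} -> c39 (id 8, d 3).
Iteration 4: d < 3 fails for all current rows; recursion stops.
SUM(d) = 0 + 1 + 1 + 1 + 2 + 2 + 2 + 2 + 3 = 14.

14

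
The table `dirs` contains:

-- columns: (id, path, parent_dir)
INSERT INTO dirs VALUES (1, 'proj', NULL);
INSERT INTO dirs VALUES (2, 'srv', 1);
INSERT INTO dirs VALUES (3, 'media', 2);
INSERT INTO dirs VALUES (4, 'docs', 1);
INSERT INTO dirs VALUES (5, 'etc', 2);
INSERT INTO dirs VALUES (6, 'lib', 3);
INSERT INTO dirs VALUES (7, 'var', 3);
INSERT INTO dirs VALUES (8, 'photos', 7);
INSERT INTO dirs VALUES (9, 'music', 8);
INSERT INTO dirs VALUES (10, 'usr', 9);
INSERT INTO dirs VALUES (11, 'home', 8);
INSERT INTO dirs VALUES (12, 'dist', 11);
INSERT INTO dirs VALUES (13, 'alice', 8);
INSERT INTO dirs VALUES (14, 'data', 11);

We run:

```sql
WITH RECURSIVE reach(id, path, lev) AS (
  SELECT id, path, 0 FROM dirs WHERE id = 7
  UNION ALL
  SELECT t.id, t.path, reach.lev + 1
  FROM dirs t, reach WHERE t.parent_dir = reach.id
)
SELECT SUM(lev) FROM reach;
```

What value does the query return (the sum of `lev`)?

16

Base: id=7 (var) at lev 0.
Iteration 1: rows with parent_dir in {7} -> photos (id 8, lev 1).
Iteration 2: rows with parent_dir in {8} -> music (id 9, lev 2), home (id 11, lev 2), alice (id 13, lev 2).
Iteration 3: rows with parent_dir in {9,11,13} -> usr (id 10, lev 3), dist (id 12, lev 3), data (id 14, lev 3).
Iteration 4: no rows with parent_dir in {10,12,14}; recursion stops.
SUM(lev) = 0 + 1 + 2 + 2 + 2 + 3 + 3 + 3 = 16.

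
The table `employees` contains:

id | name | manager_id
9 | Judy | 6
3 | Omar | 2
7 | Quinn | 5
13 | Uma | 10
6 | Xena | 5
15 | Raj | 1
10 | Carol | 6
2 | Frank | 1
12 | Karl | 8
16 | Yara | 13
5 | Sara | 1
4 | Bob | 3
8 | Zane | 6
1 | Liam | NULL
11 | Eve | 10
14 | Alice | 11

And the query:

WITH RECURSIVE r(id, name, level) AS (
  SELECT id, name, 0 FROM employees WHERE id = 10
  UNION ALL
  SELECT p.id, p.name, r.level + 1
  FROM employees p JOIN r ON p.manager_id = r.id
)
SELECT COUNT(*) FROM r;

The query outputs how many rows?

Base: id=10 (Carol) at level 0.
Iteration 1: rows with manager_id in {10} -> Eve (id 11, level 1), Uma (id 13, level 1).
Iteration 2: rows with manager_id in {11,13} -> Alice (id 14, level 2), Yara (id 16, level 2).
Iteration 3: no rows with manager_id in {14,16}; recursion stops.
Total rows emitted: 5.

5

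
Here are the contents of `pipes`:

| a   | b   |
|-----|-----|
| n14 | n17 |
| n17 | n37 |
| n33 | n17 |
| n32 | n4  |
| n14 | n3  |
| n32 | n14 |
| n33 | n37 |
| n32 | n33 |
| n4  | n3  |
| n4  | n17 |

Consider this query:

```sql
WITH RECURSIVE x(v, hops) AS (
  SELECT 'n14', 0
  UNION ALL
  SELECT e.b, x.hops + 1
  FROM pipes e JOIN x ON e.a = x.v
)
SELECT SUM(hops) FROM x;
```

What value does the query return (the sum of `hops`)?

Base: (n14, hops=0).
Iteration 1: edges from {n14} -> (n17, hops=1), (n3, hops=1).
Iteration 2: edges from {n17,n3} -> (n37, hops=2).
Iteration 3: no outgoing edges from {n37}; recursion stops.
SUM(hops) = 0 + 1 + 1 + 2 = 4.

4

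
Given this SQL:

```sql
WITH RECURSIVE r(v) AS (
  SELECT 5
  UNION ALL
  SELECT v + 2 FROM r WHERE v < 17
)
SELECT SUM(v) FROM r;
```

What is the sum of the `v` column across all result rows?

Base: v=5.
Iteration 1: 5 < 17 holds -> v = 5 + 2 = 7.
Iteration 2: 7 < 17 holds -> v = 7 + 2 = 9.
Iteration 3: 9 < 17 holds -> v = 9 + 2 = 11.
Iteration 4: 11 < 17 holds -> v = 11 + 2 = 13.
Iteration 5: 13 < 17 holds -> v = 13 + 2 = 15.
Iteration 6: 15 < 17 holds -> v = 15 + 2 = 17.
Iteration 7: 17 < 17 fails; recursion stops.
SUM(v) = 5 + 7 + 9 + 11 + 13 + 15 + 17 = 77.

77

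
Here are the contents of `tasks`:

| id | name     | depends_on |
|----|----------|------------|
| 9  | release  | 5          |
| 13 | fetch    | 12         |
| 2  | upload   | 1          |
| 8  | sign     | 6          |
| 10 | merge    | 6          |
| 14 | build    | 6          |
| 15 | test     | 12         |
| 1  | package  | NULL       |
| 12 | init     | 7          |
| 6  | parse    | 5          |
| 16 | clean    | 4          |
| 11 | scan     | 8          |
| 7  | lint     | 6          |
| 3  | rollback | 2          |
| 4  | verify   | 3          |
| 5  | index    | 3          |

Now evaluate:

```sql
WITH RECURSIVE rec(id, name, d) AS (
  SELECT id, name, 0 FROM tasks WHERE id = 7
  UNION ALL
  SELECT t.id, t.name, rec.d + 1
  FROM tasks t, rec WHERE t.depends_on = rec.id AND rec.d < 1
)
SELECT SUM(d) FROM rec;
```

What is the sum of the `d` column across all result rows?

1

Base: id=7 (lint) at d 0.
Iteration 1: rows with depends_on in {7} -> init (id 12, d 1).
Iteration 2: d < 1 fails for all current rows; recursion stops.
SUM(d) = 0 + 1 = 1.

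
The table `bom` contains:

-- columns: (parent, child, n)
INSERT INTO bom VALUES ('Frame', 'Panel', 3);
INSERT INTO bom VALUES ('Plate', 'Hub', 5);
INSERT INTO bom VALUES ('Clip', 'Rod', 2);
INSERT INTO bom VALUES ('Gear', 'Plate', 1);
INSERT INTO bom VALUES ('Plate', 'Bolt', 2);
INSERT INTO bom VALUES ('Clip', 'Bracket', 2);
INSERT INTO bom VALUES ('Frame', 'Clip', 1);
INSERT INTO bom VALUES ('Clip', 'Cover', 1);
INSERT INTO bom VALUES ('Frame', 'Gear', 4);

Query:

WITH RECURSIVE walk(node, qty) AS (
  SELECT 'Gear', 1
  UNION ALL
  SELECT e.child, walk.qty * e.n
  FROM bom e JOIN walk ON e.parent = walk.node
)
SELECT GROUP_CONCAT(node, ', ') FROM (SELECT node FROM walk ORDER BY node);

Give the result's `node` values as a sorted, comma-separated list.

Bolt, Gear, Hub, Plate

Base: (Gear, qty=1).
Iteration 1: components of {Gear} -> Plate = 1*1 = 1.
Iteration 2: components of {Plate} -> Bolt = 1*2 = 2, Hub = 1*5 = 5.
Iteration 3: no further components; recursion stops.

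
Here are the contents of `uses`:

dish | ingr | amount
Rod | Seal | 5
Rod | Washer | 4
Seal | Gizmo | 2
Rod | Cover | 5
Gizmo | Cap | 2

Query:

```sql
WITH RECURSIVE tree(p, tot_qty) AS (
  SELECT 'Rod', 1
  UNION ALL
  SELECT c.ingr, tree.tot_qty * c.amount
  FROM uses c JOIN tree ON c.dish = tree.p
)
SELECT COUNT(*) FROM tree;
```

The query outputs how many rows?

6

Base: (Rod, tot_qty=1).
Iteration 1: components of {Rod} -> Cover = 1*5 = 5, Seal = 1*5 = 5, Washer = 1*4 = 4.
Iteration 2: components of {Cover,Seal,Washer} -> Gizmo = 5*2 = 10.
Iteration 3: components of {Gizmo} -> Cap = 10*2 = 20.
Iteration 4: no further components; recursion stops.
Total rows emitted: 6.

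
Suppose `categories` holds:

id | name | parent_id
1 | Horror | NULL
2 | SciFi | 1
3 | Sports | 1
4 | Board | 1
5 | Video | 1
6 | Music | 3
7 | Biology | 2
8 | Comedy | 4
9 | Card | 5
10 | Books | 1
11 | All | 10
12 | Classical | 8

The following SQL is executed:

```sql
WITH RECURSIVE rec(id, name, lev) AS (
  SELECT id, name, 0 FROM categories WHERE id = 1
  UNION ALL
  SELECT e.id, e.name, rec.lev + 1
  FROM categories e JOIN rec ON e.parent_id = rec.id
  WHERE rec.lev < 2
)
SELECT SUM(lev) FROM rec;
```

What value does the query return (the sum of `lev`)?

Base: id=1 (Horror) at lev 0.
Iteration 1: rows with parent_id in {1} -> SciFi (id 2, lev 1), Sports (id 3, lev 1), Board (id 4, lev 1), Video (id 5, lev 1), Books (id 10, lev 1).
Iteration 2: rows with parent_id in {2,3,4,5,10} -> Music (id 6, lev 2), Biology (id 7, lev 2), Comedy (id 8, lev 2), Card (id 9, lev 2), All (id 11, lev 2).
Iteration 3: lev < 2 fails for all current rows; recursion stops.
SUM(lev) = 0 + 1 + 1 + 1 + 1 + 1 + 2 + 2 + 2 + 2 + 2 = 15.

15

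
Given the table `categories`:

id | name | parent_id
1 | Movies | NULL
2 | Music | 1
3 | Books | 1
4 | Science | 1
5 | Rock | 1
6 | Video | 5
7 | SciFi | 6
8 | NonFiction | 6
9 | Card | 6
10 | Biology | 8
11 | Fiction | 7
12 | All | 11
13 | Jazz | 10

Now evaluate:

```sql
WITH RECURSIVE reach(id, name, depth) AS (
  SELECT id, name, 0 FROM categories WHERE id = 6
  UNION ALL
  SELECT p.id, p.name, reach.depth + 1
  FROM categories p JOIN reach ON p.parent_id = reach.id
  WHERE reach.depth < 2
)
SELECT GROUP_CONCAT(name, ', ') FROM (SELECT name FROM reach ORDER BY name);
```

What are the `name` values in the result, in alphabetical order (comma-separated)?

Base: id=6 (Video) at depth 0.
Iteration 1: rows with parent_id in {6} -> SciFi (id 7, depth 1), NonFiction (id 8, depth 1), Card (id 9, depth 1).
Iteration 2: rows with parent_id in {7,8,9} -> Biology (id 10, depth 2), Fiction (id 11, depth 2).
Iteration 3: depth < 2 fails for all current rows; recursion stops.

Biology, Card, Fiction, NonFiction, SciFi, Video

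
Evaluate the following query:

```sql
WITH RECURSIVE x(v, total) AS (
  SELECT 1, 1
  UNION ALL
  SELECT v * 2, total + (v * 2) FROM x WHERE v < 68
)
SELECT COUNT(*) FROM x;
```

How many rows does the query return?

Base: v=1, total=1.
Iteration 1: 1 < 68 holds -> v = 1 * 2 = 2, total = 1 + 2 = 3.
Iteration 2: 2 < 68 holds -> v = 2 * 2 = 4, total = 3 + 4 = 7.
Iteration 3: 4 < 68 holds -> v = 4 * 2 = 8, total = 7 + 8 = 15.
Iteration 4: 8 < 68 holds -> v = 8 * 2 = 16, total = 15 + 16 = 31.
Iteration 5: 16 < 68 holds -> v = 16 * 2 = 32, total = 31 + 32 = 63.
Iteration 6: 32 < 68 holds -> v = 32 * 2 = 64, total = 63 + 64 = 127.
Iteration 7: 64 < 68 holds -> v = 64 * 2 = 128, total = 127 + 128 = 255.
Iteration 8: 128 < 68 fails; recursion stops.
Total rows emitted: 8.

8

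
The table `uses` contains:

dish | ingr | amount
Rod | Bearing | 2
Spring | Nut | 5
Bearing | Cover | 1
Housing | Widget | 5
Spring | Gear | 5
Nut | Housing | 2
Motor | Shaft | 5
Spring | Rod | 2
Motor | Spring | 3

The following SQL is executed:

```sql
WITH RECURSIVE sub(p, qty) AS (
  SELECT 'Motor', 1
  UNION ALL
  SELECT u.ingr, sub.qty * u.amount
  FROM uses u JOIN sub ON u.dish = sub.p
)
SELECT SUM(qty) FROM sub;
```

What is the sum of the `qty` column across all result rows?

249

Base: (Motor, qty=1).
Iteration 1: components of {Motor} -> Shaft = 1*5 = 5, Spring = 1*3 = 3.
Iteration 2: components of {Shaft,Spring} -> Gear = 3*5 = 15, Nut = 3*5 = 15, Rod = 3*2 = 6.
Iteration 3: components of {Gear,Nut,Rod} -> Bearing = 6*2 = 12, Housing = 15*2 = 30.
Iteration 4: components of {Bearing,Housing} -> Cover = 12*1 = 12, Widget = 30*5 = 150.
Iteration 5: no further components; recursion stops.
SUM(qty) = 1 + 3 + 5 + 6 + 15 + 15 + 12 + 30 + 12 + 150 = 249.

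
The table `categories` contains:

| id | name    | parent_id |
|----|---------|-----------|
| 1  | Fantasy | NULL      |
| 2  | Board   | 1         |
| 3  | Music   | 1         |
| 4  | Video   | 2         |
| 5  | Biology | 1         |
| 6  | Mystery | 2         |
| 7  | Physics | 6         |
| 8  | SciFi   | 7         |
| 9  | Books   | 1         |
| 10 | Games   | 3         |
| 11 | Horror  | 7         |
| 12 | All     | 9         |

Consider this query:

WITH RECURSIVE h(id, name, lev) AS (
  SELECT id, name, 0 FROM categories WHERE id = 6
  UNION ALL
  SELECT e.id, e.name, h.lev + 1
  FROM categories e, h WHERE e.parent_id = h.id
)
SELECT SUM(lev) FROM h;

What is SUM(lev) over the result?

Base: id=6 (Mystery) at lev 0.
Iteration 1: rows with parent_id in {6} -> Physics (id 7, lev 1).
Iteration 2: rows with parent_id in {7} -> SciFi (id 8, lev 2), Horror (id 11, lev 2).
Iteration 3: no rows with parent_id in {8,11}; recursion stops.
SUM(lev) = 0 + 1 + 2 + 2 = 5.

5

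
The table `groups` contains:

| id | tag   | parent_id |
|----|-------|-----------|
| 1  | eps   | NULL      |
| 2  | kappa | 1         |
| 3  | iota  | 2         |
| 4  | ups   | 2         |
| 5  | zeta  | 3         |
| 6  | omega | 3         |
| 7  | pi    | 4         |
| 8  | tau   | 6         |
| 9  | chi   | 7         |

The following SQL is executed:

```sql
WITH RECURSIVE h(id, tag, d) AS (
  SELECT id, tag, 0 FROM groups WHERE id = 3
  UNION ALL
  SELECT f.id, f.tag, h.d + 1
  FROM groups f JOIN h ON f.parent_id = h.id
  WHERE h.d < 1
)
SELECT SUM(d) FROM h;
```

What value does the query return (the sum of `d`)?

Base: id=3 (iota) at d 0.
Iteration 1: rows with parent_id in {3} -> zeta (id 5, d 1), omega (id 6, d 1).
Iteration 2: d < 1 fails for all current rows; recursion stops.
SUM(d) = 0 + 1 + 1 = 2.

2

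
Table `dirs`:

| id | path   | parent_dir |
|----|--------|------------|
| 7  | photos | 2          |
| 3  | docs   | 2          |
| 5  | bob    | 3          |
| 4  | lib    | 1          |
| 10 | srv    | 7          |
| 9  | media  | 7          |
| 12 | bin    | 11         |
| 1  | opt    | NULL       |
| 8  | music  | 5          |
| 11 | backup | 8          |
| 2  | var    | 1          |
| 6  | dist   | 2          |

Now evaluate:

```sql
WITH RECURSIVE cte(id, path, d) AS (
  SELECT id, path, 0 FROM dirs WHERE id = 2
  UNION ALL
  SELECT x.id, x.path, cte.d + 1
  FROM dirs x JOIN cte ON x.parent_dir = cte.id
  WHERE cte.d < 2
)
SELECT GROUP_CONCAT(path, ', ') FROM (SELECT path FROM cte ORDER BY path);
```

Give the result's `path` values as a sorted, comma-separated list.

Base: id=2 (var) at d 0.
Iteration 1: rows with parent_dir in {2} -> docs (id 3, d 1), dist (id 6, d 1), photos (id 7, d 1).
Iteration 2: rows with parent_dir in {3,6,7} -> bob (id 5, d 2), media (id 9, d 2), srv (id 10, d 2).
Iteration 3: d < 2 fails for all current rows; recursion stops.

bob, dist, docs, media, photos, srv, var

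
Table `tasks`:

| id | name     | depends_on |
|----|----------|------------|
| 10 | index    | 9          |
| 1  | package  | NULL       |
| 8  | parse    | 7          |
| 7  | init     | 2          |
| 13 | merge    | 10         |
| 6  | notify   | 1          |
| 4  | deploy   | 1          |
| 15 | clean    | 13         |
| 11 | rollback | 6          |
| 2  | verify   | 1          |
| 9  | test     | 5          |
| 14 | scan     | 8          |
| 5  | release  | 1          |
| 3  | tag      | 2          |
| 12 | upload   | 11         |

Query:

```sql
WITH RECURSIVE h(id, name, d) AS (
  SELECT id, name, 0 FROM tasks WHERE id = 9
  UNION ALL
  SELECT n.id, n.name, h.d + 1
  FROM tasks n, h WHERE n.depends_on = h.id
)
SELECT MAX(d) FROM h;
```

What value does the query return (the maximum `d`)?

3

Base: id=9 (test) at d 0.
Iteration 1: rows with depends_on in {9} -> index (id 10, d 1).
Iteration 2: rows with depends_on in {10} -> merge (id 13, d 2).
Iteration 3: rows with depends_on in {13} -> clean (id 15, d 3).
Iteration 4: no rows with depends_on in {15}; recursion stops.
d values: 0, 1, 2, 3; the maximum is 3.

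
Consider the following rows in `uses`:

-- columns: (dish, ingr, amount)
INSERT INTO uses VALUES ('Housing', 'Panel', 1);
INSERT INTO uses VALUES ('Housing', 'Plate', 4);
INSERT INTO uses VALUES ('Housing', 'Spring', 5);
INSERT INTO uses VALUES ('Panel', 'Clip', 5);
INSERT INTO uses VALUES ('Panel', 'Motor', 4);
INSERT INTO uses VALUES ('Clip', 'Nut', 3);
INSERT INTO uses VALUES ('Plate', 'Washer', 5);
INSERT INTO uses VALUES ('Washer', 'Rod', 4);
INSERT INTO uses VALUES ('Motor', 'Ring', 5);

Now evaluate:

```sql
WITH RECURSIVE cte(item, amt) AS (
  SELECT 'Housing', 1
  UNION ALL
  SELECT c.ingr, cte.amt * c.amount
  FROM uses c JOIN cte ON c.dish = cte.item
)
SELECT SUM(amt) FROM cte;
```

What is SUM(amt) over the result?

155

Base: (Housing, amt=1).
Iteration 1: components of {Housing} -> Panel = 1*1 = 1, Plate = 1*4 = 4, Spring = 1*5 = 5.
Iteration 2: components of {Panel,Plate,Spring} -> Clip = 1*5 = 5, Motor = 1*4 = 4, Washer = 4*5 = 20.
Iteration 3: components of {Clip,Motor,Washer} -> Nut = 5*3 = 15, Ring = 4*5 = 20, Rod = 20*4 = 80.
Iteration 4: no further components; recursion stops.
SUM(amt) = 1 + 1 + 4 + 5 + 5 + 4 + 20 + 15 + 20 + 80 = 155.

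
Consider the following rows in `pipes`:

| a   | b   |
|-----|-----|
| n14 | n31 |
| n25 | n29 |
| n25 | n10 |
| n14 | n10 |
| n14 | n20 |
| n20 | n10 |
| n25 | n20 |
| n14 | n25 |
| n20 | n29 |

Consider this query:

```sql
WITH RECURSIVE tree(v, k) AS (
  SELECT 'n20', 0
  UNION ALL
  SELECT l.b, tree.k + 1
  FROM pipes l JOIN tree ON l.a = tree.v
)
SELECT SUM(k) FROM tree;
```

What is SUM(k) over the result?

2

Base: (n20, k=0).
Iteration 1: edges from {n20} -> (n10, k=1), (n29, k=1).
Iteration 2: no outgoing edges from {n10,n29}; recursion stops.
SUM(k) = 0 + 1 + 1 = 2.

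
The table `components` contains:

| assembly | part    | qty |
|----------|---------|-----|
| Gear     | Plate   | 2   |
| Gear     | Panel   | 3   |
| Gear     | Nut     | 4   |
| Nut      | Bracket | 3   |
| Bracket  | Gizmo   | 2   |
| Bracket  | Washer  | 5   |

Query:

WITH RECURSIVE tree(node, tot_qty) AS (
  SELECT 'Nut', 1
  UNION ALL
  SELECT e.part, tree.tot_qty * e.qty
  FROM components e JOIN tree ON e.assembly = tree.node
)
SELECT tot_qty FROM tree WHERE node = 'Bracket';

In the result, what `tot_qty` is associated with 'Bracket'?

Base: (Nut, tot_qty=1).
Iteration 1: components of {Nut} -> Bracket = 1*3 = 3.
Iteration 2: components of {Bracket} -> Gizmo = 3*2 = 6, Washer = 3*5 = 15.
Iteration 3: no further components; recursion stops.

3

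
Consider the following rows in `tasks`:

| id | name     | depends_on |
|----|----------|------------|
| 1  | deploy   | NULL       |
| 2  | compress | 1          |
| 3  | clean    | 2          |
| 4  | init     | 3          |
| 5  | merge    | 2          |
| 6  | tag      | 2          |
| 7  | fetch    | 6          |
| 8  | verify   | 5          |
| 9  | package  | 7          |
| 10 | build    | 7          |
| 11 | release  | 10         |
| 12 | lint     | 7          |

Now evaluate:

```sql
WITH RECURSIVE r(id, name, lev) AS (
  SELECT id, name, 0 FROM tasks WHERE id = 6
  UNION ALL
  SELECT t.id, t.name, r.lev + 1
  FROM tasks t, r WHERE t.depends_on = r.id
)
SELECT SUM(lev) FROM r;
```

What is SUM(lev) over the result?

10

Base: id=6 (tag) at lev 0.
Iteration 1: rows with depends_on in {6} -> fetch (id 7, lev 1).
Iteration 2: rows with depends_on in {7} -> package (id 9, lev 2), build (id 10, lev 2), lint (id 12, lev 2).
Iteration 3: rows with depends_on in {9,10,12} -> release (id 11, lev 3).
Iteration 4: no rows with depends_on in {11}; recursion stops.
SUM(lev) = 0 + 1 + 2 + 2 + 2 + 3 = 10.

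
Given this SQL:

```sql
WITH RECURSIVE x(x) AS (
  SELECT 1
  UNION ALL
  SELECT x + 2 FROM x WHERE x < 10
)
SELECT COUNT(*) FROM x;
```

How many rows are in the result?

Base: x=1.
Iteration 1: 1 < 10 holds -> x = 1 + 2 = 3.
Iteration 2: 3 < 10 holds -> x = 3 + 2 = 5.
Iteration 3: 5 < 10 holds -> x = 5 + 2 = 7.
Iteration 4: 7 < 10 holds -> x = 7 + 2 = 9.
Iteration 5: 9 < 10 holds -> x = 9 + 2 = 11.
Iteration 6: 11 < 10 fails; recursion stops.
Total rows emitted: 6.

6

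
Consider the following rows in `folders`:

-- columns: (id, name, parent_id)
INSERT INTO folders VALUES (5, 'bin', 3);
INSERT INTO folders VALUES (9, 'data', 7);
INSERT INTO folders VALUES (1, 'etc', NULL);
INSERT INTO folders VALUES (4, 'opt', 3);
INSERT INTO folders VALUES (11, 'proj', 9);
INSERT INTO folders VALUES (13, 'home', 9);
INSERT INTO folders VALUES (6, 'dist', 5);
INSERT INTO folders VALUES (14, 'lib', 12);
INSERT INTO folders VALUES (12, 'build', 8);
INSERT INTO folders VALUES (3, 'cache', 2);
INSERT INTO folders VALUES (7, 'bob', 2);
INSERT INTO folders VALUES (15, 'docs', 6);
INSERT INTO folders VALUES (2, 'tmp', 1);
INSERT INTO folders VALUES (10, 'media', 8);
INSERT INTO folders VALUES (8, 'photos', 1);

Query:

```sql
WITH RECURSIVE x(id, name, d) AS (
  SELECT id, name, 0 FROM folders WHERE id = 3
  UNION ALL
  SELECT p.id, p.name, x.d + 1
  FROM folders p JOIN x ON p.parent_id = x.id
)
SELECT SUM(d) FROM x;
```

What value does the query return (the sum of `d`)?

Base: id=3 (cache) at d 0.
Iteration 1: rows with parent_id in {3} -> opt (id 4, d 1), bin (id 5, d 1).
Iteration 2: rows with parent_id in {4,5} -> dist (id 6, d 2).
Iteration 3: rows with parent_id in {6} -> docs (id 15, d 3).
Iteration 4: no rows with parent_id in {15}; recursion stops.
SUM(d) = 0 + 1 + 1 + 2 + 3 = 7.

7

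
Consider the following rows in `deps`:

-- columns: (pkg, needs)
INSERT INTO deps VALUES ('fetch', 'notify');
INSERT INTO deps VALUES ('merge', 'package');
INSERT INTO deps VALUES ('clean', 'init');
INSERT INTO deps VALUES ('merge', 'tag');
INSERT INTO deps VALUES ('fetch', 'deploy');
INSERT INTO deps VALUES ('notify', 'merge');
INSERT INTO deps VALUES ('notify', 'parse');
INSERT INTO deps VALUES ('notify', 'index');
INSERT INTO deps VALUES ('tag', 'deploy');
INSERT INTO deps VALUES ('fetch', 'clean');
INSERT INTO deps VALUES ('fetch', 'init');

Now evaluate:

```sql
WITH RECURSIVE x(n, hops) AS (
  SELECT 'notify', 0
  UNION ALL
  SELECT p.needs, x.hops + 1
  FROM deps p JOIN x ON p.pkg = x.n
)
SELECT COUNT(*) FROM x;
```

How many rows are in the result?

Base: (notify, hops=0).
Iteration 1: edges from {notify} -> (index, hops=1), (merge, hops=1), (parse, hops=1).
Iteration 2: edges from {index,merge,parse} -> (package, hops=2), (tag, hops=2).
Iteration 3: edges from {package,tag} -> (deploy, hops=3).
Iteration 4: no outgoing edges from {deploy}; recursion stops.
Total rows emitted: 7.

7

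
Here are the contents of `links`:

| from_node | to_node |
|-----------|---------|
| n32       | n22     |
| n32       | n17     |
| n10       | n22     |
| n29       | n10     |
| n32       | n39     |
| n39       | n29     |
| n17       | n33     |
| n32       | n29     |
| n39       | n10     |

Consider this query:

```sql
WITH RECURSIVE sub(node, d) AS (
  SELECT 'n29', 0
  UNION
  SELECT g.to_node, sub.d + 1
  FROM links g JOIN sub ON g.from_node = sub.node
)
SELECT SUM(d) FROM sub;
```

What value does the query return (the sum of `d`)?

3

Base: (n29, d=0).
Iteration 1: edges from {n29} -> (n10, d=1).
Iteration 2: edges from {n10} -> (n22, d=2).
Iteration 3: no outgoing edges from {n22}; recursion stops.
SUM(d) = 0 + 1 + 2 = 3.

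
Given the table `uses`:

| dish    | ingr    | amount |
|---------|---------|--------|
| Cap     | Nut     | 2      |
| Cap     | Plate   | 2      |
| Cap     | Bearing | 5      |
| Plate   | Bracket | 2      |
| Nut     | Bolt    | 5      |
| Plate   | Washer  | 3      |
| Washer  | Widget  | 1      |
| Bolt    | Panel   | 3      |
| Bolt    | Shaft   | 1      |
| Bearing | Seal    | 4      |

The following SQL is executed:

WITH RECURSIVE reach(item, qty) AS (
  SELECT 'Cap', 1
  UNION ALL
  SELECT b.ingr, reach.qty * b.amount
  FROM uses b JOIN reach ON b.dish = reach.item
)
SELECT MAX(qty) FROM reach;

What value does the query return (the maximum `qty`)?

30

Base: (Cap, qty=1).
Iteration 1: components of {Cap} -> Bearing = 1*5 = 5, Nut = 1*2 = 2, Plate = 1*2 = 2.
Iteration 2: components of {Bearing,Nut,Plate} -> Bolt = 2*5 = 10, Bracket = 2*2 = 4, Seal = 5*4 = 20, Washer = 2*3 = 6.
Iteration 3: components of {Bolt,Bracket,Seal,Washer} -> Panel = 10*3 = 30, Shaft = 10*1 = 10, Widget = 6*1 = 6.
Iteration 4: no further components; recursion stops.
qty values: 1, 2, 2, 5, 10, 4, 6, 20, 30, 10, 6; the maximum is 30.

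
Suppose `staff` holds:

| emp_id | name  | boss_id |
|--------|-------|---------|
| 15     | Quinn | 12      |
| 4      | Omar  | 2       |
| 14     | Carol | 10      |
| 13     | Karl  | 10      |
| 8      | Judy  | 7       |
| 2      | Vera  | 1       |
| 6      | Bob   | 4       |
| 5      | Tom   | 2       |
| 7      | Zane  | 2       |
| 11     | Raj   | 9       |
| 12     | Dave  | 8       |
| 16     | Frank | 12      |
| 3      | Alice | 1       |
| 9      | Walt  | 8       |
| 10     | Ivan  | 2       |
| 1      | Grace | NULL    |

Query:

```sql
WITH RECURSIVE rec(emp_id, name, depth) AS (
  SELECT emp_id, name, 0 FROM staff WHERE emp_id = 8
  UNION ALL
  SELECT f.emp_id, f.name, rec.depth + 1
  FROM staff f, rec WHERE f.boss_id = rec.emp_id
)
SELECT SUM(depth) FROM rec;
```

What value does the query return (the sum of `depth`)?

8

Base: emp_id=8 (Judy) at depth 0.
Iteration 1: rows with boss_id in {8} -> Walt (id 9, depth 1), Dave (id 12, depth 1).
Iteration 2: rows with boss_id in {9,12} -> Raj (id 11, depth 2), Quinn (id 15, depth 2), Frank (id 16, depth 2).
Iteration 3: no rows with boss_id in {11,15,16}; recursion stops.
SUM(depth) = 0 + 1 + 1 + 2 + 2 + 2 = 8.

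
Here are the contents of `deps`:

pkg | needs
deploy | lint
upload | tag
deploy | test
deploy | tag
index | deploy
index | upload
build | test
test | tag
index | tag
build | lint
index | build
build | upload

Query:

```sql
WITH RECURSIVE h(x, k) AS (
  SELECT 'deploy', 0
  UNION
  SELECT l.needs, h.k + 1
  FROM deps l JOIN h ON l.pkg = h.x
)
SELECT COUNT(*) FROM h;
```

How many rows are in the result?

Base: (deploy, k=0).
Iteration 1: edges from {deploy} -> (lint, k=1), (tag, k=1), (test, k=1).
Iteration 2: edges from {lint,tag,test} -> (tag, k=2).
Iteration 3: no outgoing edges from {tag}; recursion stops.
Total rows emitted: 5.

5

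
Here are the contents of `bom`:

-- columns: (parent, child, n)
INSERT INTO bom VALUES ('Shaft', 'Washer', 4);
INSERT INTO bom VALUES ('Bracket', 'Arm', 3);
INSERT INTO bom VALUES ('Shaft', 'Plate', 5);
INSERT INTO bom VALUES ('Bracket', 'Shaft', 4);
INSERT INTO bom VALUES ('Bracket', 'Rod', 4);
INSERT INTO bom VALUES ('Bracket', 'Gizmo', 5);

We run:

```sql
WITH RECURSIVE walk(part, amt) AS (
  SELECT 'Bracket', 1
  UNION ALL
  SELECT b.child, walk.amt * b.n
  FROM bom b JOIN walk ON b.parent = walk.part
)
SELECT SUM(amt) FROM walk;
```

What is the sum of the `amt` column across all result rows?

Base: (Bracket, amt=1).
Iteration 1: components of {Bracket} -> Arm = 1*3 = 3, Gizmo = 1*5 = 5, Rod = 1*4 = 4, Shaft = 1*4 = 4.
Iteration 2: components of {Arm,Gizmo,Rod,Shaft} -> Plate = 4*5 = 20, Washer = 4*4 = 16.
Iteration 3: no further components; recursion stops.
SUM(amt) = 1 + 4 + 5 + 4 + 3 + 20 + 16 = 53.

53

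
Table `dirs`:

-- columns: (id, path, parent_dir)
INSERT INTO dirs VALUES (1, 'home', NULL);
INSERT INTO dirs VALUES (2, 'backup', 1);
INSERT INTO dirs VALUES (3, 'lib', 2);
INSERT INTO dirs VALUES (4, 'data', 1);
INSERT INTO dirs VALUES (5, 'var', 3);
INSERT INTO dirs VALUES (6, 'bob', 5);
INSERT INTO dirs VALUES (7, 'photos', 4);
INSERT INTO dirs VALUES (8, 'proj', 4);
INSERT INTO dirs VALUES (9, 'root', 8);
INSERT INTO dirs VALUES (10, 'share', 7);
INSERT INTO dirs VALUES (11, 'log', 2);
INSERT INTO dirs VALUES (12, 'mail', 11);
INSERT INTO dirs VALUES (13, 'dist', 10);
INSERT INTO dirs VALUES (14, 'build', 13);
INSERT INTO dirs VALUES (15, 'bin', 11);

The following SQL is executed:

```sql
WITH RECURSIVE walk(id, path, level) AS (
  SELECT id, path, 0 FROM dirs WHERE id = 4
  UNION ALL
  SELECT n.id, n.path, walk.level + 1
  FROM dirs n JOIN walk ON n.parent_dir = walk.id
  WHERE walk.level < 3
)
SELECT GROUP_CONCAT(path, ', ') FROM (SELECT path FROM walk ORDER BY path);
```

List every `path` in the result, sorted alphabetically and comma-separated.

data, dist, photos, proj, root, share

Base: id=4 (data) at level 0.
Iteration 1: rows with parent_dir in {4} -> photos (id 7, level 1), proj (id 8, level 1).
Iteration 2: rows with parent_dir in {7,8} -> root (id 9, level 2), share (id 10, level 2).
Iteration 3: rows with parent_dir in {9,10} -> dist (id 13, level 3).
Iteration 4: level < 3 fails for all current rows; recursion stops.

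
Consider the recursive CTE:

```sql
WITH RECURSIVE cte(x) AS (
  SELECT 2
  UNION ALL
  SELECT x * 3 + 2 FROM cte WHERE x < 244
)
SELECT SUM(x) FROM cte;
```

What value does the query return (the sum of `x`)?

Base: x=2.
Iteration 1: 2 < 244 holds -> x = 2 * 3 + 2 = 8.
Iteration 2: 8 < 244 holds -> x = 8 * 3 + 2 = 26.
Iteration 3: 26 < 244 holds -> x = 26 * 3 + 2 = 80.
Iteration 4: 80 < 244 holds -> x = 80 * 3 + 2 = 242.
Iteration 5: 242 < 244 holds -> x = 242 * 3 + 2 = 728.
Iteration 6: 728 < 244 fails; recursion stops.
SUM(x) = 2 + 8 + 26 + 80 + 242 + 728 = 1086.

1086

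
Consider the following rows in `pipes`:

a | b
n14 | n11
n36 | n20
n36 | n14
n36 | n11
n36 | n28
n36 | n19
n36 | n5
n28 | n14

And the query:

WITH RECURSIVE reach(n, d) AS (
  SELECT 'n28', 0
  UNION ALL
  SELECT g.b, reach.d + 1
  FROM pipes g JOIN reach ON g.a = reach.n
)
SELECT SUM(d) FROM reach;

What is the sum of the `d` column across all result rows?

Base: (n28, d=0).
Iteration 1: edges from {n28} -> (n14, d=1).
Iteration 2: edges from {n14} -> (n11, d=2).
Iteration 3: no outgoing edges from {n11}; recursion stops.
SUM(d) = 0 + 1 + 2 = 3.

3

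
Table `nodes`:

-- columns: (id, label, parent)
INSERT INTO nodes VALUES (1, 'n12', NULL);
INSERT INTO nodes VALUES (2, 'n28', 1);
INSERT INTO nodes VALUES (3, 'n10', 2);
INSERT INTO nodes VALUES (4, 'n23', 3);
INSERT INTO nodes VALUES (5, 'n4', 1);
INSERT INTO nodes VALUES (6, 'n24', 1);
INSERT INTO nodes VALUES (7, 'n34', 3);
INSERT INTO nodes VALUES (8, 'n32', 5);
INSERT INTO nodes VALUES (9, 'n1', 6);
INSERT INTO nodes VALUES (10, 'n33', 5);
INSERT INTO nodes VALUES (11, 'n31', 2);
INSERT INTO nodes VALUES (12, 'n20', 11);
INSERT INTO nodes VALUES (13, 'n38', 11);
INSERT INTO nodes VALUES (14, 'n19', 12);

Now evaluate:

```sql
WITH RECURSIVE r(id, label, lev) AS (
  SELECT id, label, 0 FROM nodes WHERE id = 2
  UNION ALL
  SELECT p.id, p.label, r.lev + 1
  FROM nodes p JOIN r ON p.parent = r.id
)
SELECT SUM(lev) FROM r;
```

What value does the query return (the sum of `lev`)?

Base: id=2 (n28) at lev 0.
Iteration 1: rows with parent in {2} -> n10 (id 3, lev 1), n31 (id 11, lev 1).
Iteration 2: rows with parent in {3,11} -> n23 (id 4, lev 2), n34 (id 7, lev 2), n20 (id 12, lev 2), n38 (id 13, lev 2).
Iteration 3: rows with parent in {4,7,12,13} -> n19 (id 14, lev 3).
Iteration 4: no rows with parent in {14}; recursion stops.
SUM(lev) = 0 + 1 + 1 + 2 + 2 + 2 + 2 + 3 = 13.

13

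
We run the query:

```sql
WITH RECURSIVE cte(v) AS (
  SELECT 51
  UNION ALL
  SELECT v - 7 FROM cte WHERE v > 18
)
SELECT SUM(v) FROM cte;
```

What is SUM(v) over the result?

201

Base: v=51.
Iteration 1: 51 > 18 holds -> v = 51 - 7 = 44.
Iteration 2: 44 > 18 holds -> v = 44 - 7 = 37.
Iteration 3: 37 > 18 holds -> v = 37 - 7 = 30.
Iteration 4: 30 > 18 holds -> v = 30 - 7 = 23.
Iteration 5: 23 > 18 holds -> v = 23 - 7 = 16.
Iteration 6: 16 > 18 fails; recursion stops.
SUM(v) = 51 + 44 + 37 + 30 + 23 + 16 = 201.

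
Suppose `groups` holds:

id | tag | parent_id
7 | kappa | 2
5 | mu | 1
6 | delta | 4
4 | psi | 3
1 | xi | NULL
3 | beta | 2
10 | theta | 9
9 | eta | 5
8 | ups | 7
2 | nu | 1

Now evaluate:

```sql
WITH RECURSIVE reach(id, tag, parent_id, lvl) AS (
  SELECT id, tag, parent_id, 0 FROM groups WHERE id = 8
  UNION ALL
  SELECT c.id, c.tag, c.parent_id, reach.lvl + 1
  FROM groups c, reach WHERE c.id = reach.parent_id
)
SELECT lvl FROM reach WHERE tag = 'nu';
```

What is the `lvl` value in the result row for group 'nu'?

Base: id=8 (ups), parent_id=7, lvl 0.
Iteration 1: join on id=7 -> kappa (id 7, parent_id=2, lvl 1).
Iteration 2: join on id=2 -> nu (id 2, parent_id=1, lvl 2).
Iteration 3: join on id=1 -> xi (id 1, parent_id=NULL, lvl 3).
Iteration 4: parent_id is NULL; no match; recursion stops.

2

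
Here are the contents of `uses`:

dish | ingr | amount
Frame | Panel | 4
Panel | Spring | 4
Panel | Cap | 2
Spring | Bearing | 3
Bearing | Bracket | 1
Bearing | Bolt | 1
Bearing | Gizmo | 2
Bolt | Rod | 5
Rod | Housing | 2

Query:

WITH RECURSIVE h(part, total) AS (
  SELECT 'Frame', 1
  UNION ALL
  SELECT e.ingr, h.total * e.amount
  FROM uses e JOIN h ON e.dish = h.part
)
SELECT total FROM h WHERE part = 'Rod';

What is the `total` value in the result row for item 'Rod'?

240

Base: (Frame, total=1).
Iteration 1: components of {Frame} -> Panel = 1*4 = 4.
Iteration 2: components of {Panel} -> Cap = 4*2 = 8, Spring = 4*4 = 16.
Iteration 3: components of {Cap,Spring} -> Bearing = 16*3 = 48.
Iteration 4: components of {Bearing} -> Bolt = 48*1 = 48, Bracket = 48*1 = 48, Gizmo = 48*2 = 96.
Iteration 5: components of {Bolt,Bracket,Gizmo} -> Rod = 48*5 = 240.
Iteration 6: components of {Rod} -> Housing = 240*2 = 480.
Iteration 7: no further components; recursion stops.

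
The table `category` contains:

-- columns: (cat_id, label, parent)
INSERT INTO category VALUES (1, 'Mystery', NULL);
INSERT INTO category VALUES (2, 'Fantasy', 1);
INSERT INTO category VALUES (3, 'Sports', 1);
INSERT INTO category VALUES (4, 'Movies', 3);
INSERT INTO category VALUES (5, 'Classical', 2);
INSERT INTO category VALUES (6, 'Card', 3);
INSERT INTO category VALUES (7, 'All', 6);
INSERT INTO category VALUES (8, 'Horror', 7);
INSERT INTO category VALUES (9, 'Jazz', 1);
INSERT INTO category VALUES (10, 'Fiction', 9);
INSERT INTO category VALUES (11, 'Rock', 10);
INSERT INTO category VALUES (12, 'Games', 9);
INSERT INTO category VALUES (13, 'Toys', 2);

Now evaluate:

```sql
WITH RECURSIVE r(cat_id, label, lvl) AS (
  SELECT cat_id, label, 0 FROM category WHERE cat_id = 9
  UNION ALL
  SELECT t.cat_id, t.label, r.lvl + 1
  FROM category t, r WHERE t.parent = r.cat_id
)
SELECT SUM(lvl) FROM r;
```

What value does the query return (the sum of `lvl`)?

Base: cat_id=9 (Jazz) at lvl 0.
Iteration 1: rows with parent in {9} -> Fiction (id 10, lvl 1), Games (id 12, lvl 1).
Iteration 2: rows with parent in {10,12} -> Rock (id 11, lvl 2).
Iteration 3: no rows with parent in {11}; recursion stops.
SUM(lvl) = 0 + 1 + 1 + 2 = 4.

4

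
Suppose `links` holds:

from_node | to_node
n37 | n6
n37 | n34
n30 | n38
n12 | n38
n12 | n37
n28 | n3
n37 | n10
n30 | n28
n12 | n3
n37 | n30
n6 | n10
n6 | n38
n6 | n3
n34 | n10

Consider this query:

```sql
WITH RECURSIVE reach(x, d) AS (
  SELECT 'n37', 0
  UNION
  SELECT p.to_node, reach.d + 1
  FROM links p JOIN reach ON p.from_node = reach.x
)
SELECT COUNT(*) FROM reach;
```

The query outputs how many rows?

Base: (n37, d=0).
Iteration 1: edges from {n37} -> (n10, d=1), (n30, d=1), (n34, d=1), (n6, d=1).
Iteration 2: edges from {n10,n30,n34,n6} -> (n10, d=2), (n28, d=2), (n3, d=2), (n38, d=2). [UNION drops 2 duplicate row(s)]
Iteration 3: edges from {n10,n28,n3,n38} -> (n3, d=3).
Iteration 4: no outgoing edges from {n3}; recursion stops.
Total rows emitted: 10.

10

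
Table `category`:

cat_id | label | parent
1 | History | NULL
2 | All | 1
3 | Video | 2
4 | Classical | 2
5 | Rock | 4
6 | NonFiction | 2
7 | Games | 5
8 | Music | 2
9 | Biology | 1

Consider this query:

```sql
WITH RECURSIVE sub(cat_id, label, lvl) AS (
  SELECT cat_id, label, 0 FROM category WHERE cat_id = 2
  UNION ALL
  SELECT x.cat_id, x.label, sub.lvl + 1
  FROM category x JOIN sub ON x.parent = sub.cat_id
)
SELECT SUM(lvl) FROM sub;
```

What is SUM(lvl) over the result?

Base: cat_id=2 (All) at lvl 0.
Iteration 1: rows with parent in {2} -> Video (id 3, lvl 1), Classical (id 4, lvl 1), NonFiction (id 6, lvl 1), Music (id 8, lvl 1).
Iteration 2: rows with parent in {3,4,6,8} -> Rock (id 5, lvl 2).
Iteration 3: rows with parent in {5} -> Games (id 7, lvl 3).
Iteration 4: no rows with parent in {7}; recursion stops.
SUM(lvl) = 0 + 1 + 1 + 1 + 1 + 2 + 3 = 9.

9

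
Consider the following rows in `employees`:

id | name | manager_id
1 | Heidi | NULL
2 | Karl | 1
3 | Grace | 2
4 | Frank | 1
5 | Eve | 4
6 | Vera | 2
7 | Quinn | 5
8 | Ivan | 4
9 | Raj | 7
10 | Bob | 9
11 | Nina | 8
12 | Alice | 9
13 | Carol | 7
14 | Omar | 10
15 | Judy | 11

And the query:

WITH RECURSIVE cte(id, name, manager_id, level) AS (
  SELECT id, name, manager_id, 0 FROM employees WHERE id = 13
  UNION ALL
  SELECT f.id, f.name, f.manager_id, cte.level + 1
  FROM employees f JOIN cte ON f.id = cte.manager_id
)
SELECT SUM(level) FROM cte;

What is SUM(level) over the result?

Base: id=13 (Carol), manager_id=7, level 0.
Iteration 1: join on id=7 -> Quinn (id 7, manager_id=5, level 1).
Iteration 2: join on id=5 -> Eve (id 5, manager_id=4, level 2).
Iteration 3: join on id=4 -> Frank (id 4, manager_id=1, level 3).
Iteration 4: join on id=1 -> Heidi (id 1, manager_id=NULL, level 4).
Iteration 5: manager_id is NULL; no match; recursion stops.
SUM(level) = 0 + 1 + 2 + 3 + 4 = 10.

10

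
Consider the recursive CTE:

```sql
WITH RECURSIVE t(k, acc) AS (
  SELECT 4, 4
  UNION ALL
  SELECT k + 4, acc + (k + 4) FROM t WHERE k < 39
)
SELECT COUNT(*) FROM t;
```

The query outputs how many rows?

Base: k=4, acc=4.
Iteration 1: 4 < 39 holds -> k = 4 + 4 = 8, acc = 4 + 8 = 12.
Iteration 2: 8 < 39 holds -> k = 8 + 4 = 12, acc = 12 + 12 = 24.
Iteration 3: 12 < 39 holds -> k = 12 + 4 = 16, acc = 24 + 16 = 40.
Iteration 4: 16 < 39 holds -> k = 16 + 4 = 20, acc = 40 + 20 = 60.
Iteration 5: 20 < 39 holds -> k = 20 + 4 = 24, acc = 60 + 24 = 84.
Iteration 6: 24 < 39 holds -> k = 24 + 4 = 28, acc = 84 + 28 = 112.
Iteration 7: 28 < 39 holds -> k = 28 + 4 = 32, acc = 112 + 32 = 144.
Iteration 8: 32 < 39 holds -> k = 32 + 4 = 36, acc = 144 + 36 = 180.
Iteration 9: 36 < 39 holds -> k = 36 + 4 = 40, acc = 180 + 40 = 220.
Iteration 10: 40 < 39 fails; recursion stops.
Total rows emitted: 10.

10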